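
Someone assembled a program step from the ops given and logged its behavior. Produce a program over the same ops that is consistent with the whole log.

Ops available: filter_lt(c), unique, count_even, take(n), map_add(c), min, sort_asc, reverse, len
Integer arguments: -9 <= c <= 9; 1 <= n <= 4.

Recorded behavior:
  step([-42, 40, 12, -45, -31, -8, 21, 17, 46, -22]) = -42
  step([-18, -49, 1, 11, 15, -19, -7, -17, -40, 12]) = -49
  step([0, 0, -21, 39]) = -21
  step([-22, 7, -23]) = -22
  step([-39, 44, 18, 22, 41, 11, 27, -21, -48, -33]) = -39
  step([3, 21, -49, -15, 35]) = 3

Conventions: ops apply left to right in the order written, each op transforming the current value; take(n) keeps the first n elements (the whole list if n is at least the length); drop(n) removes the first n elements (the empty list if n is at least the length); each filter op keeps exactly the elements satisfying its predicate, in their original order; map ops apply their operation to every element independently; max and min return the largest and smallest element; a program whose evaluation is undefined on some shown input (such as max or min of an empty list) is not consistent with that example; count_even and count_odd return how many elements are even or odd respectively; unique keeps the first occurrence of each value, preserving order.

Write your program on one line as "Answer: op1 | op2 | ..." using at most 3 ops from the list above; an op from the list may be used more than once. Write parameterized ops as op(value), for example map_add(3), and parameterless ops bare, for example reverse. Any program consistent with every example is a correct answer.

unique | take(2) | min

Check, running the answer program on each example:
  [-42, 40, 12, -45, -31, -8, 21, 17, 46, -22] -> [-42, 40, 12, -45, -31, -8, 21, 17, 46, -22] -> [-42, 40] -> -42
  [-18, -49, 1, 11, 15, -19, -7, -17, -40, 12] -> [-18, -49, 1, 11, 15, -19, -7, -17, -40, 12] -> [-18, -49] -> -49
  [0, 0, -21, 39] -> [0, -21, 39] -> [0, -21] -> -21
  [-22, 7, -23] -> [-22, 7, -23] -> [-22, 7] -> -22
  [-39, 44, 18, 22, 41, 11, 27, -21, -48, -33] -> [-39, 44, 18, 22, 41, 11, 27, -21, -48, -33] -> [-39, 44] -> -39
  [3, 21, -49, -15, 35] -> [3, 21, -49, -15, 35] -> [3, 21] -> 3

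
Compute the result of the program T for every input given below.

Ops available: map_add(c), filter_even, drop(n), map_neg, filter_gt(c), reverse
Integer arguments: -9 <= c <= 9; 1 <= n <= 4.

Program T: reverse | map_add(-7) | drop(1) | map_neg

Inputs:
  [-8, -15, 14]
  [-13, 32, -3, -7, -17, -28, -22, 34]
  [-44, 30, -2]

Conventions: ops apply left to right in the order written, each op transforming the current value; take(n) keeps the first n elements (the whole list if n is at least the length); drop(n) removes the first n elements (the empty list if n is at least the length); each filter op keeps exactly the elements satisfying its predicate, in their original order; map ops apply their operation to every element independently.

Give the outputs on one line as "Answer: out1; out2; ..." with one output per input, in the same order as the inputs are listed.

[22, 15]; [29, 35, 24, 14, 10, -25, 20]; [-23, 51]

Execution, op by op:
  [-8, -15, 14] -> [14, -15, -8] -> [7, -22, -15] -> [-22, -15] -> [22, 15]
  [-13, 32, -3, -7, -17, -28, -22, 34] -> [34, -22, -28, -17, -7, -3, 32, -13] -> [27, -29, -35, -24, -14, -10, 25, -20] -> [-29, -35, -24, -14, -10, 25, -20] -> [29, 35, 24, 14, 10, -25, 20]
  [-44, 30, -2] -> [-2, 30, -44] -> [-9, 23, -51] -> [23, -51] -> [-23, 51]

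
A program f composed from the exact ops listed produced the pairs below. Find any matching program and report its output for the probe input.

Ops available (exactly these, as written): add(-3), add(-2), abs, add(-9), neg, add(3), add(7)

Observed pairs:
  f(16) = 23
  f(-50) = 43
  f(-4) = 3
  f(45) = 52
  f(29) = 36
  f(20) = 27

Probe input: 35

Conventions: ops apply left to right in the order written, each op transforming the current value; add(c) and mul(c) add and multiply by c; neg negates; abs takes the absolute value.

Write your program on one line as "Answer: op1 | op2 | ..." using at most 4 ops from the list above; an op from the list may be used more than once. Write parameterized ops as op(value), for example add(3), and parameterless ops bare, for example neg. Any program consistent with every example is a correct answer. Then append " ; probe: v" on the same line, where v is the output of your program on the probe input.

add(7) | neg | abs ; probe: 42

Check, running the answer program on each example:
  16 -> 23 -> -23 -> 23
  -50 -> -43 -> 43 -> 43
  -4 -> 3 -> -3 -> 3
  45 -> 52 -> -52 -> 52
  29 -> 36 -> -36 -> 36
  20 -> 27 -> -27 -> 27
  probe: 35 -> 42 -> -42 -> 42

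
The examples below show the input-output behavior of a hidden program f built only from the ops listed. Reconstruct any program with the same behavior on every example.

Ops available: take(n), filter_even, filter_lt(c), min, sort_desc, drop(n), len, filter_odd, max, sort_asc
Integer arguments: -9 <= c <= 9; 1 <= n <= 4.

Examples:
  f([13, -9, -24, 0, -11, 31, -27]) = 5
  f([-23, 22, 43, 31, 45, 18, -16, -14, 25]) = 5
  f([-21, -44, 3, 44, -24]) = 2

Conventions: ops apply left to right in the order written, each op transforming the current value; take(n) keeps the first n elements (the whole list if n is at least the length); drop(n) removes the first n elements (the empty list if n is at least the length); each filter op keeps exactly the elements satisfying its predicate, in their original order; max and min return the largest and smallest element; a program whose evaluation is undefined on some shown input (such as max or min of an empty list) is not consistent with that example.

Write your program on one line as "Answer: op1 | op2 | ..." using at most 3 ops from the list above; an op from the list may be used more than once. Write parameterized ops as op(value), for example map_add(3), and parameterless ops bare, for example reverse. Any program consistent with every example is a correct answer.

filter_odd | len

Check, running the answer program on each example:
  [13, -9, -24, 0, -11, 31, -27] -> [13, -9, -11, 31, -27] -> 5
  [-23, 22, 43, 31, 45, 18, -16, -14, 25] -> [-23, 43, 31, 45, 25] -> 5
  [-21, -44, 3, 44, -24] -> [-21, 3] -> 2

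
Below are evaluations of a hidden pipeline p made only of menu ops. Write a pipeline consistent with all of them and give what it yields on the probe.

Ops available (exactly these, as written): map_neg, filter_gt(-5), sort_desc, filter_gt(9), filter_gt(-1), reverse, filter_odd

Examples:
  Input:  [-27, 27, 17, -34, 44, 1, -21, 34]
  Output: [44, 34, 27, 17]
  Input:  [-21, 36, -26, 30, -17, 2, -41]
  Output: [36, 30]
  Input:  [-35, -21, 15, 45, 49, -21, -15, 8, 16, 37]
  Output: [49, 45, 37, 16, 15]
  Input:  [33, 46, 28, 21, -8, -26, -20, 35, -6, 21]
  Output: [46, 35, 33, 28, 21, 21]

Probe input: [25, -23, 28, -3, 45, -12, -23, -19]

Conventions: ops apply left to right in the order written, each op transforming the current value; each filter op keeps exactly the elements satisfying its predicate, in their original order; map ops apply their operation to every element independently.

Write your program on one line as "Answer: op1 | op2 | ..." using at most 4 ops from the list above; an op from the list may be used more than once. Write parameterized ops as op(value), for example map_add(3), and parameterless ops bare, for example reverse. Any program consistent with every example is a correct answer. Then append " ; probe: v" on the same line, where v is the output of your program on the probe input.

filter_gt(-1) | filter_gt(9) | sort_desc ; probe: [45, 28, 25]

Check, running the answer program on each example:
  [-27, 27, 17, -34, 44, 1, -21, 34] -> [27, 17, 44, 1, 34] -> [27, 17, 44, 34] -> [44, 34, 27, 17]
  [-21, 36, -26, 30, -17, 2, -41] -> [36, 30, 2] -> [36, 30] -> [36, 30]
  [-35, -21, 15, 45, 49, -21, -15, 8, 16, 37] -> [15, 45, 49, 8, 16, 37] -> [15, 45, 49, 16, 37] -> [49, 45, 37, 16, 15]
  [33, 46, 28, 21, -8, -26, -20, 35, -6, 21] -> [33, 46, 28, 21, 35, 21] -> [33, 46, 28, 21, 35, 21] -> [46, 35, 33, 28, 21, 21]
  probe: [25, -23, 28, -3, 45, -12, -23, -19] -> [25, 28, 45] -> [25, 28, 45] -> [45, 28, 25]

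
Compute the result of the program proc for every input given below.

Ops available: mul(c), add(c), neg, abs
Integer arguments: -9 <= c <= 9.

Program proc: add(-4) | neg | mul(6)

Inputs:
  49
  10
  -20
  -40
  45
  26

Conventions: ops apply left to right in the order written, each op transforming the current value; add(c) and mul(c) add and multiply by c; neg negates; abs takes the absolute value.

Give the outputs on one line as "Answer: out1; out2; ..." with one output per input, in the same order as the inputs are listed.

Execution, op by op:
  49 -> 45 -> -45 -> -270
  10 -> 6 -> -6 -> -36
  -20 -> -24 -> 24 -> 144
  -40 -> -44 -> 44 -> 264
  45 -> 41 -> -41 -> -246
  26 -> 22 -> -22 -> -132

-270; -36; 144; 264; -246; -132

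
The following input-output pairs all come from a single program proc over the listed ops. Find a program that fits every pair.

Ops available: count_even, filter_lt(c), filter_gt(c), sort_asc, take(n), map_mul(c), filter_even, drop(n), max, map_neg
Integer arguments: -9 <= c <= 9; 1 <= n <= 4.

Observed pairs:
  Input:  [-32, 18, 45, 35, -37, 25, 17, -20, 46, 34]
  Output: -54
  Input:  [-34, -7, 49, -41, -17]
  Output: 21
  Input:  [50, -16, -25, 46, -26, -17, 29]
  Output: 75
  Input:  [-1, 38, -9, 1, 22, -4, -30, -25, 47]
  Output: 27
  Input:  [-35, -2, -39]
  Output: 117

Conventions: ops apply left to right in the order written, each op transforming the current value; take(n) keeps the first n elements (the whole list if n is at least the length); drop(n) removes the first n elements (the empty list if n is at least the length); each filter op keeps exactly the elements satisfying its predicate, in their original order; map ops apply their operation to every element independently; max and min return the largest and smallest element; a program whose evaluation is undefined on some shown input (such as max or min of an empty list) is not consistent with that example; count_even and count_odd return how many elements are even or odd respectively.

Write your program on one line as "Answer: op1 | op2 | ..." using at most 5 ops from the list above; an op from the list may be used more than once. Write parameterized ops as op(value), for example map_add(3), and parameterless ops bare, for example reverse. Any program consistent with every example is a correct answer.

map_mul(-3) | drop(1) | take(2) | max

Check, running the answer program on each example:
  [-32, 18, 45, 35, -37, 25, 17, -20, 46, 34] -> [96, -54, -135, -105, 111, -75, -51, 60, -138, -102] -> [-54, -135, -105, 111, -75, -51, 60, -138, -102] -> [-54, -135] -> -54
  [-34, -7, 49, -41, -17] -> [102, 21, -147, 123, 51] -> [21, -147, 123, 51] -> [21, -147] -> 21
  [50, -16, -25, 46, -26, -17, 29] -> [-150, 48, 75, -138, 78, 51, -87] -> [48, 75, -138, 78, 51, -87] -> [48, 75] -> 75
  [-1, 38, -9, 1, 22, -4, -30, -25, 47] -> [3, -114, 27, -3, -66, 12, 90, 75, -141] -> [-114, 27, -3, -66, 12, 90, 75, -141] -> [-114, 27] -> 27
  [-35, -2, -39] -> [105, 6, 117] -> [6, 117] -> [6, 117] -> 117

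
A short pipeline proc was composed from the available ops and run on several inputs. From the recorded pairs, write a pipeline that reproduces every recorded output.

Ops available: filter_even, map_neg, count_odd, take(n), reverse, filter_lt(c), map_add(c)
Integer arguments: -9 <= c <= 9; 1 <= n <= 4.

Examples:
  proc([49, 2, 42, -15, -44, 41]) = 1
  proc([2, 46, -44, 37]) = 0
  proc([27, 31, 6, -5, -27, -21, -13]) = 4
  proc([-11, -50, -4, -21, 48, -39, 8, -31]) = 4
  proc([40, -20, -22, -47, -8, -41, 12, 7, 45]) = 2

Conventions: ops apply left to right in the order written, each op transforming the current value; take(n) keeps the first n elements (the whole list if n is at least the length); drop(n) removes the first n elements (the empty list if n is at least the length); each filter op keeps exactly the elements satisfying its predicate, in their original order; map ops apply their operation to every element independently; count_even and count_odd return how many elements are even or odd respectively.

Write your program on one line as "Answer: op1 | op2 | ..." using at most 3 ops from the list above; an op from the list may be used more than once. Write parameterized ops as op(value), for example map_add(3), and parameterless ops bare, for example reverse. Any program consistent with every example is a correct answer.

filter_lt(0) | reverse | count_odd

Check, running the answer program on each example:
  [49, 2, 42, -15, -44, 41] -> [-15, -44] -> [-44, -15] -> 1
  [2, 46, -44, 37] -> [-44] -> [-44] -> 0
  [27, 31, 6, -5, -27, -21, -13] -> [-5, -27, -21, -13] -> [-13, -21, -27, -5] -> 4
  [-11, -50, -4, -21, 48, -39, 8, -31] -> [-11, -50, -4, -21, -39, -31] -> [-31, -39, -21, -4, -50, -11] -> 4
  [40, -20, -22, -47, -8, -41, 12, 7, 45] -> [-20, -22, -47, -8, -41] -> [-41, -8, -47, -22, -20] -> 2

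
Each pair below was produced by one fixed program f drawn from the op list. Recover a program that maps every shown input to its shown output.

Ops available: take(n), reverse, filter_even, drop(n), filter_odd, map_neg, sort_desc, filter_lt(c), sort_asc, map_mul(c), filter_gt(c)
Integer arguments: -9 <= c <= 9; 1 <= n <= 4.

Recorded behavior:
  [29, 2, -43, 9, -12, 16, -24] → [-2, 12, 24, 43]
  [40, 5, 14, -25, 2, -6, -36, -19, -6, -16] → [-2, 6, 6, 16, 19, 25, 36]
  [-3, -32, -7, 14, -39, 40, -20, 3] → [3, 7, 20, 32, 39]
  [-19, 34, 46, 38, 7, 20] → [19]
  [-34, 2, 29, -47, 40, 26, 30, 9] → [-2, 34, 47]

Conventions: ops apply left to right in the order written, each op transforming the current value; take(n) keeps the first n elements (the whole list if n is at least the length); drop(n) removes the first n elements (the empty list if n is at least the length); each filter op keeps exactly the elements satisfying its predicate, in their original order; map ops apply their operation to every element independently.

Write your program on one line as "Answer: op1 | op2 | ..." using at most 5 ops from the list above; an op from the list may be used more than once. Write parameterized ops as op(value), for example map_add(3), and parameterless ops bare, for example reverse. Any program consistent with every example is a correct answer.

sort_asc | map_neg | reverse | filter_gt(-3)

Check, running the answer program on each example:
  [29, 2, -43, 9, -12, 16, -24] -> [-43, -24, -12, 2, 9, 16, 29] -> [43, 24, 12, -2, -9, -16, -29] -> [-29, -16, -9, -2, 12, 24, 43] -> [-2, 12, 24, 43]
  [40, 5, 14, -25, 2, -6, -36, -19, -6, -16] -> [-36, -25, -19, -16, -6, -6, 2, 5, 14, 40] -> [36, 25, 19, 16, 6, 6, -2, -5, -14, -40] -> [-40, -14, -5, -2, 6, 6, 16, 19, 25, 36] -> [-2, 6, 6, 16, 19, 25, 36]
  [-3, -32, -7, 14, -39, 40, -20, 3] -> [-39, -32, -20, -7, -3, 3, 14, 40] -> [39, 32, 20, 7, 3, -3, -14, -40] -> [-40, -14, -3, 3, 7, 20, 32, 39] -> [3, 7, 20, 32, 39]
  [-19, 34, 46, 38, 7, 20] -> [-19, 7, 20, 34, 38, 46] -> [19, -7, -20, -34, -38, -46] -> [-46, -38, -34, -20, -7, 19] -> [19]
  [-34, 2, 29, -47, 40, 26, 30, 9] -> [-47, -34, 2, 9, 26, 29, 30, 40] -> [47, 34, -2, -9, -26, -29, -30, -40] -> [-40, -30, -29, -26, -9, -2, 34, 47] -> [-2, 34, 47]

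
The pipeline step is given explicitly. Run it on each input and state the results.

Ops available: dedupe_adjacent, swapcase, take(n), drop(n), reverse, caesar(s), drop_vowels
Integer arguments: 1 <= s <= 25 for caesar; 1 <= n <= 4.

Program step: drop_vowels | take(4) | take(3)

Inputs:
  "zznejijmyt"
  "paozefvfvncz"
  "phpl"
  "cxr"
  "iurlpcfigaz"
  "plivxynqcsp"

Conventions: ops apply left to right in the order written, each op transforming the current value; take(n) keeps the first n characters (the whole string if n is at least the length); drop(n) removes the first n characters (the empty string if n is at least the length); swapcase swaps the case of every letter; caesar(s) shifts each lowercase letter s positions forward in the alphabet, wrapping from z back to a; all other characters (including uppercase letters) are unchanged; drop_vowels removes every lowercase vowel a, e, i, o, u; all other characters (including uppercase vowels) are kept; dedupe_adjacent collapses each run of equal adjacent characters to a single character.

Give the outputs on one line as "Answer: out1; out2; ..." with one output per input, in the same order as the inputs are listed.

Execution, op by op:
  "zznejijmyt" -> "zznjjmyt" -> "zznj" -> "zzn"
  "paozefvfvncz" -> "pzfvfvncz" -> "pzfv" -> "pzf"
  "phpl" -> "phpl" -> "phpl" -> "php"
  "cxr" -> "cxr" -> "cxr" -> "cxr"
  "iurlpcfigaz" -> "rlpcfgz" -> "rlpc" -> "rlp"
  "plivxynqcsp" -> "plvxynqcsp" -> "plvx" -> "plv"

"zzn"; "pzf"; "php"; "cxr"; "rlp"; "plv"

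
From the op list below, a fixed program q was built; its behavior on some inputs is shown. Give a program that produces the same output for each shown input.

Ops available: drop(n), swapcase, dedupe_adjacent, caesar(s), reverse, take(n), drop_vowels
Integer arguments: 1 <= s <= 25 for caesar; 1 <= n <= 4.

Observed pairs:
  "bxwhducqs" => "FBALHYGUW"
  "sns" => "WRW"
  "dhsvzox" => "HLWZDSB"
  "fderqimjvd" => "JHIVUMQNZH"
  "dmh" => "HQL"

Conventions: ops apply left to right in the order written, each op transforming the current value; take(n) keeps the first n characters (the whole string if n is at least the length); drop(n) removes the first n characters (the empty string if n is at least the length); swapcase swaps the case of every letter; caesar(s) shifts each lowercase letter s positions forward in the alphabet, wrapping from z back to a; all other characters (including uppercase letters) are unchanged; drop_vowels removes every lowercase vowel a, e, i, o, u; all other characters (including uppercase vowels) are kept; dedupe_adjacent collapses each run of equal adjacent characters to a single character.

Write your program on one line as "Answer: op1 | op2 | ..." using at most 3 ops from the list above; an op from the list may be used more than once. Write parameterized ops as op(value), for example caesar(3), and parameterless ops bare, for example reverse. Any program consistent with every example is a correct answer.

caesar(4) | swapcase

Check, running the answer program on each example:
  "bxwhducqs" -> "fbalhyguw" -> "FBALHYGUW"
  "sns" -> "wrw" -> "WRW"
  "dhsvzox" -> "hlwzdsb" -> "HLWZDSB"
  "fderqimjvd" -> "jhivumqnzh" -> "JHIVUMQNZH"
  "dmh" -> "hql" -> "HQL"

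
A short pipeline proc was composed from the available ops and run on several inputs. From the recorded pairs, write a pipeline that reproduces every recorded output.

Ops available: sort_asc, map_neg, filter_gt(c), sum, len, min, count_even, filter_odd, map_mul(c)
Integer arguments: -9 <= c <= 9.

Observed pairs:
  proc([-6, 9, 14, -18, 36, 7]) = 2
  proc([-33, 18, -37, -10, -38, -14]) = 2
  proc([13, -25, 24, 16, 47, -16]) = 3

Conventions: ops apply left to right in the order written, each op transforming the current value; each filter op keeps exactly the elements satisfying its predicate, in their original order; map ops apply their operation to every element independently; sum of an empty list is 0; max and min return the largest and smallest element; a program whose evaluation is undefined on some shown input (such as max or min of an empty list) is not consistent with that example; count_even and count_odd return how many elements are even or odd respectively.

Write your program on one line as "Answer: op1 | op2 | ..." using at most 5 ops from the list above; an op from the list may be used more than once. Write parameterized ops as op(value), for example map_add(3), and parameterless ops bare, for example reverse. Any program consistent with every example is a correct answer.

map_mul(5) | filter_odd | sort_asc | len

Check, running the answer program on each example:
  [-6, 9, 14, -18, 36, 7] -> [-30, 45, 70, -90, 180, 35] -> [45, 35] -> [35, 45] -> 2
  [-33, 18, -37, -10, -38, -14] -> [-165, 90, -185, -50, -190, -70] -> [-165, -185] -> [-185, -165] -> 2
  [13, -25, 24, 16, 47, -16] -> [65, -125, 120, 80, 235, -80] -> [65, -125, 235] -> [-125, 65, 235] -> 3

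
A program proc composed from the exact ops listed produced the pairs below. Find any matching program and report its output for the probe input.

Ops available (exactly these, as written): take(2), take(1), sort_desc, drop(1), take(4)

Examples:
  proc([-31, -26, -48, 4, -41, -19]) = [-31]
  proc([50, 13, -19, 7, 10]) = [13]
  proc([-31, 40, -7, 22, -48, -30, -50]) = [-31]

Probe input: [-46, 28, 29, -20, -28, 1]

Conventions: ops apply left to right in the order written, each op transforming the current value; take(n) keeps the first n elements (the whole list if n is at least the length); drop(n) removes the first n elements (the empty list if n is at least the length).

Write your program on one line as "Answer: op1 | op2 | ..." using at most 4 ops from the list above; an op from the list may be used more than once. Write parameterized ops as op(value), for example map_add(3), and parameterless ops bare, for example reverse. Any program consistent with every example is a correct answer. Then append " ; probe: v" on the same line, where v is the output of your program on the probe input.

take(2) | sort_desc | drop(1) ; probe: [-46]

Check, running the answer program on each example:
  [-31, -26, -48, 4, -41, -19] -> [-31, -26] -> [-26, -31] -> [-31]
  [50, 13, -19, 7, 10] -> [50, 13] -> [50, 13] -> [13]
  [-31, 40, -7, 22, -48, -30, -50] -> [-31, 40] -> [40, -31] -> [-31]
  probe: [-46, 28, 29, -20, -28, 1] -> [-46, 28] -> [28, -46] -> [-46]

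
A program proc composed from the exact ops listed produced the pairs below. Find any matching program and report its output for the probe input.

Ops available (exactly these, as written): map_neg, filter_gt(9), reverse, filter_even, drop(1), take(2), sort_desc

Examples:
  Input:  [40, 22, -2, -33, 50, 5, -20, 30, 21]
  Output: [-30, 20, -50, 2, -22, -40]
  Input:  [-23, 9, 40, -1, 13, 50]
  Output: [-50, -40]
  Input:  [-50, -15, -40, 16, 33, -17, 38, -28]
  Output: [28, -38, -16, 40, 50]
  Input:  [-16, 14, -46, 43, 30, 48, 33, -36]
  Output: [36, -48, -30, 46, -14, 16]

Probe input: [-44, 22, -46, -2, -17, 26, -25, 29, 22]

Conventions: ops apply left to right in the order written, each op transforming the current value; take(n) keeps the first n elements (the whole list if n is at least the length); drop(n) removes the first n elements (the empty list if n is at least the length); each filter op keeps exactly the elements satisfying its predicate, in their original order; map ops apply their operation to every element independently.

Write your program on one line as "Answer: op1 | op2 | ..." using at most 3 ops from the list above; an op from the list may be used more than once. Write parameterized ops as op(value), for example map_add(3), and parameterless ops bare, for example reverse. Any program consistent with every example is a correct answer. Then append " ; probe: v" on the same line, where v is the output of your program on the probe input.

filter_even | reverse | map_neg ; probe: [-22, -26, 2, 46, -22, 44]

Check, running the answer program on each example:
  [40, 22, -2, -33, 50, 5, -20, 30, 21] -> [40, 22, -2, 50, -20, 30] -> [30, -20, 50, -2, 22, 40] -> [-30, 20, -50, 2, -22, -40]
  [-23, 9, 40, -1, 13, 50] -> [40, 50] -> [50, 40] -> [-50, -40]
  [-50, -15, -40, 16, 33, -17, 38, -28] -> [-50, -40, 16, 38, -28] -> [-28, 38, 16, -40, -50] -> [28, -38, -16, 40, 50]
  [-16, 14, -46, 43, 30, 48, 33, -36] -> [-16, 14, -46, 30, 48, -36] -> [-36, 48, 30, -46, 14, -16] -> [36, -48, -30, 46, -14, 16]
  probe: [-44, 22, -46, -2, -17, 26, -25, 29, 22] -> [-44, 22, -46, -2, 26, 22] -> [22, 26, -2, -46, 22, -44] -> [-22, -26, 2, 46, -22, 44]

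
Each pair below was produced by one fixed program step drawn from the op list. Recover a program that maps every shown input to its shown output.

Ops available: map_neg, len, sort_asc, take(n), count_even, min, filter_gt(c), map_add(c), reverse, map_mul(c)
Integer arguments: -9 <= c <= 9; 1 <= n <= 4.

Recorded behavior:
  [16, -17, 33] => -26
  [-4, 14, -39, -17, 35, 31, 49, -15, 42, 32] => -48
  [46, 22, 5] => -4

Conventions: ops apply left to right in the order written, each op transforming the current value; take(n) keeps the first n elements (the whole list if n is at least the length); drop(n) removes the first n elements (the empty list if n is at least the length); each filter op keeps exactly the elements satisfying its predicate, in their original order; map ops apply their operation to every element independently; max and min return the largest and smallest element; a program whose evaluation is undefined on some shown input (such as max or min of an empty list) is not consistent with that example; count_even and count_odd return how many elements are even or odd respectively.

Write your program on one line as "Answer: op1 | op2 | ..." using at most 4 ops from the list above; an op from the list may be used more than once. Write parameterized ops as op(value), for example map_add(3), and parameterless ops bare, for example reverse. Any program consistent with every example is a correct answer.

map_add(-9) | sort_asc | take(1) | min

Check, running the answer program on each example:
  [16, -17, 33] -> [7, -26, 24] -> [-26, 7, 24] -> [-26] -> -26
  [-4, 14, -39, -17, 35, 31, 49, -15, 42, 32] -> [-13, 5, -48, -26, 26, 22, 40, -24, 33, 23] -> [-48, -26, -24, -13, 5, 22, 23, 26, 33, 40] -> [-48] -> -48
  [46, 22, 5] -> [37, 13, -4] -> [-4, 13, 37] -> [-4] -> -4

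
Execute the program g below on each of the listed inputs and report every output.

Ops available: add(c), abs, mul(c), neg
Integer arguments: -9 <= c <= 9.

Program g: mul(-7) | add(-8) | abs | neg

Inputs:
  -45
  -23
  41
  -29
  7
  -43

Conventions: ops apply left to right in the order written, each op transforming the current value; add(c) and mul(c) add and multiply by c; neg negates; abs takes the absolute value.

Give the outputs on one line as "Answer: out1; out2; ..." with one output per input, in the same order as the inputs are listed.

Execution, op by op:
  -45 -> 315 -> 307 -> 307 -> -307
  -23 -> 161 -> 153 -> 153 -> -153
  41 -> -287 -> -295 -> 295 -> -295
  -29 -> 203 -> 195 -> 195 -> -195
  7 -> -49 -> -57 -> 57 -> -57
  -43 -> 301 -> 293 -> 293 -> -293

-307; -153; -295; -195; -57; -293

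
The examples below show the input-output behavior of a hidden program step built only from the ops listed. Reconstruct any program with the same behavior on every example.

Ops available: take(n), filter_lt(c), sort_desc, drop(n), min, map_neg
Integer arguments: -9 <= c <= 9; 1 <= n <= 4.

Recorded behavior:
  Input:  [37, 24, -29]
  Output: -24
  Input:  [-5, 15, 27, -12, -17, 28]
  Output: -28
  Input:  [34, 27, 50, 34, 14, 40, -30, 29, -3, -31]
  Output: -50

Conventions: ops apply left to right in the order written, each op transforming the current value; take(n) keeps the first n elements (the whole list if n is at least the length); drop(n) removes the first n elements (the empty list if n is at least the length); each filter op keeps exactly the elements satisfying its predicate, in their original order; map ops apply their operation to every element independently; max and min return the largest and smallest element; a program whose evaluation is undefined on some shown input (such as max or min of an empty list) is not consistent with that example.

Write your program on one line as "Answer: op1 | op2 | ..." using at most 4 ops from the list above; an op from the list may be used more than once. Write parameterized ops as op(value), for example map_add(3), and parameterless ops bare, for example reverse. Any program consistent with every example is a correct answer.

drop(1) | map_neg | sort_desc | min

Check, running the answer program on each example:
  [37, 24, -29] -> [24, -29] -> [-24, 29] -> [29, -24] -> -24
  [-5, 15, 27, -12, -17, 28] -> [15, 27, -12, -17, 28] -> [-15, -27, 12, 17, -28] -> [17, 12, -15, -27, -28] -> -28
  [34, 27, 50, 34, 14, 40, -30, 29, -3, -31] -> [27, 50, 34, 14, 40, -30, 29, -3, -31] -> [-27, -50, -34, -14, -40, 30, -29, 3, 31] -> [31, 30, 3, -14, -27, -29, -34, -40, -50] -> -50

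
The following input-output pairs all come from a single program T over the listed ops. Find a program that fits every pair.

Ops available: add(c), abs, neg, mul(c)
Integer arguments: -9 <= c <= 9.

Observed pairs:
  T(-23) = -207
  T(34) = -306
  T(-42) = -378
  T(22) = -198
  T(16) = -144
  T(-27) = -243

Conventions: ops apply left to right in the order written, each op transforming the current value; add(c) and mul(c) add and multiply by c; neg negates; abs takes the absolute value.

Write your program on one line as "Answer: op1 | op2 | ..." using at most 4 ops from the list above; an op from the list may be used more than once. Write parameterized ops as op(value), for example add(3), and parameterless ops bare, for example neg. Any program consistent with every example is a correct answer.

mul(-9) | abs | neg

Check, running the answer program on each example:
  -23 -> 207 -> 207 -> -207
  34 -> -306 -> 306 -> -306
  -42 -> 378 -> 378 -> -378
  22 -> -198 -> 198 -> -198
  16 -> -144 -> 144 -> -144
  -27 -> 243 -> 243 -> -243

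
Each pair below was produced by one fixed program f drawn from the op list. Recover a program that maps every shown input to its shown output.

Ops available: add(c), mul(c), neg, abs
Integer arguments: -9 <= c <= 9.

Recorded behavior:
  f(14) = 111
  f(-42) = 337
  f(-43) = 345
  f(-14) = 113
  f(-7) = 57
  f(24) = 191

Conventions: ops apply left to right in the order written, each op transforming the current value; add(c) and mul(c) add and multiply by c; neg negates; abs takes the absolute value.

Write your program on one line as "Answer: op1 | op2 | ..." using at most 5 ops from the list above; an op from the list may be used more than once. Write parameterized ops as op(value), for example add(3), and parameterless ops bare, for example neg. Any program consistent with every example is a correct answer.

mul(-8) | add(3) | add(-2) | abs

Check, running the answer program on each example:
  14 -> -112 -> -109 -> -111 -> 111
  -42 -> 336 -> 339 -> 337 -> 337
  -43 -> 344 -> 347 -> 345 -> 345
  -14 -> 112 -> 115 -> 113 -> 113
  -7 -> 56 -> 59 -> 57 -> 57
  24 -> -192 -> -189 -> -191 -> 191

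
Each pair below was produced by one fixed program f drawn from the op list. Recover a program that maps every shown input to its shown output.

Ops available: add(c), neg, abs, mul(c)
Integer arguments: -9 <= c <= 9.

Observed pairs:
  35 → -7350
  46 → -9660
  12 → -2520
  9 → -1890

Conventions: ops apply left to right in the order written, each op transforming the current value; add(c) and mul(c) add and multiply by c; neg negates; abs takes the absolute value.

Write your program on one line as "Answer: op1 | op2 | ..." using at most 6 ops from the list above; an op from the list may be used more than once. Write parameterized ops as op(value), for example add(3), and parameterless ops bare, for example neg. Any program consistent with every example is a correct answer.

neg | mul(5) | mul(7) | mul(-6) | mul(-1)

Check, running the answer program on each example:
  35 -> -35 -> -175 -> -1225 -> 7350 -> -7350
  46 -> -46 -> -230 -> -1610 -> 9660 -> -9660
  12 -> -12 -> -60 -> -420 -> 2520 -> -2520
  9 -> -9 -> -45 -> -315 -> 1890 -> -1890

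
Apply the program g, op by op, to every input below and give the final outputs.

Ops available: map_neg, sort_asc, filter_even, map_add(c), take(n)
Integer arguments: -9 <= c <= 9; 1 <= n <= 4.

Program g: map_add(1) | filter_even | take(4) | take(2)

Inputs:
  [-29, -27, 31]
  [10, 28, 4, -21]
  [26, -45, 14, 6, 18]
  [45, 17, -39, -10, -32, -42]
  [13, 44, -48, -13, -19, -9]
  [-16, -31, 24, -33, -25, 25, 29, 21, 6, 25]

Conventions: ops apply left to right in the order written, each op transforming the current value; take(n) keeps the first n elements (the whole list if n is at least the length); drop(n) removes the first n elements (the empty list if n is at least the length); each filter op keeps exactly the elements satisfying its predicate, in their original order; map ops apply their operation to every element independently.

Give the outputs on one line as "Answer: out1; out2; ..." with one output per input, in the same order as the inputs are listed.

Execution, op by op:
  [-29, -27, 31] -> [-28, -26, 32] -> [-28, -26, 32] -> [-28, -26, 32] -> [-28, -26]
  [10, 28, 4, -21] -> [11, 29, 5, -20] -> [-20] -> [-20] -> [-20]
  [26, -45, 14, 6, 18] -> [27, -44, 15, 7, 19] -> [-44] -> [-44] -> [-44]
  [45, 17, -39, -10, -32, -42] -> [46, 18, -38, -9, -31, -41] -> [46, 18, -38] -> [46, 18, -38] -> [46, 18]
  [13, 44, -48, -13, -19, -9] -> [14, 45, -47, -12, -18, -8] -> [14, -12, -18, -8] -> [14, -12, -18, -8] -> [14, -12]
  [-16, -31, 24, -33, -25, 25, 29, 21, 6, 25] -> [-15, -30, 25, -32, -24, 26, 30, 22, 7, 26] -> [-30, -32, -24, 26, 30, 22, 26] -> [-30, -32, -24, 26] -> [-30, -32]

[-28, -26]; [-20]; [-44]; [46, 18]; [14, -12]; [-30, -32]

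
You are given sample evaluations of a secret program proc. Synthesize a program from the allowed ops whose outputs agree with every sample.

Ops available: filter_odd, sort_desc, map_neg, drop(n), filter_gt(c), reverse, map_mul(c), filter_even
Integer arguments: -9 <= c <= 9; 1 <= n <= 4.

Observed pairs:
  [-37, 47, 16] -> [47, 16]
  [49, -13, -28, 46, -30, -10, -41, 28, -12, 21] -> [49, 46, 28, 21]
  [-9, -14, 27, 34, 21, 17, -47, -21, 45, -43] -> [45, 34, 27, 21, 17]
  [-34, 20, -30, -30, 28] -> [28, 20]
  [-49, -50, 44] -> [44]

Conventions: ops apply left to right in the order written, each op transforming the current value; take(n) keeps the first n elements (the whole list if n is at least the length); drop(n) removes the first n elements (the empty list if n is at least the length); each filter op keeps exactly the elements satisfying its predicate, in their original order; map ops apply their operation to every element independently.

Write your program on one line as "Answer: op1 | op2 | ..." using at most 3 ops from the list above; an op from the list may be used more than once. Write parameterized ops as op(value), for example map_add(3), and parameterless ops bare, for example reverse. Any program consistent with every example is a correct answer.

filter_gt(0) | sort_desc

Check, running the answer program on each example:
  [-37, 47, 16] -> [47, 16] -> [47, 16]
  [49, -13, -28, 46, -30, -10, -41, 28, -12, 21] -> [49, 46, 28, 21] -> [49, 46, 28, 21]
  [-9, -14, 27, 34, 21, 17, -47, -21, 45, -43] -> [27, 34, 21, 17, 45] -> [45, 34, 27, 21, 17]
  [-34, 20, -30, -30, 28] -> [20, 28] -> [28, 20]
  [-49, -50, 44] -> [44] -> [44]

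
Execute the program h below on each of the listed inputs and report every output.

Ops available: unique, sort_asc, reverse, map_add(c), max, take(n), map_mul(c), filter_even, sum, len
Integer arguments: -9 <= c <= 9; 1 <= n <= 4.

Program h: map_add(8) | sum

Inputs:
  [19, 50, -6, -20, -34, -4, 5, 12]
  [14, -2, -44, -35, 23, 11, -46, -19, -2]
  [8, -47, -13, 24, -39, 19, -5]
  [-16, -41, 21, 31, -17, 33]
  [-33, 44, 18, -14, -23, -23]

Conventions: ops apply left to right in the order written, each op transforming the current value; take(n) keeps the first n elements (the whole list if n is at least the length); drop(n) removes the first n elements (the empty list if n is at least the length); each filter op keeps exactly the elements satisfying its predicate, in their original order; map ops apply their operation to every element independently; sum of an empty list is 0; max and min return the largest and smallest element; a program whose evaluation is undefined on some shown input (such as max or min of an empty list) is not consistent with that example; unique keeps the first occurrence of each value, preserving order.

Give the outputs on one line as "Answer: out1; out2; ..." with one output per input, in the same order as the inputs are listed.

Execution, op by op:
  [19, 50, -6, -20, -34, -4, 5, 12] -> [27, 58, 2, -12, -26, 4, 13, 20] -> 86
  [14, -2, -44, -35, 23, 11, -46, -19, -2] -> [22, 6, -36, -27, 31, 19, -38, -11, 6] -> -28
  [8, -47, -13, 24, -39, 19, -5] -> [16, -39, -5, 32, -31, 27, 3] -> 3
  [-16, -41, 21, 31, -17, 33] -> [-8, -33, 29, 39, -9, 41] -> 59
  [-33, 44, 18, -14, -23, -23] -> [-25, 52, 26, -6, -15, -15] -> 17

86; -28; 3; 59; 17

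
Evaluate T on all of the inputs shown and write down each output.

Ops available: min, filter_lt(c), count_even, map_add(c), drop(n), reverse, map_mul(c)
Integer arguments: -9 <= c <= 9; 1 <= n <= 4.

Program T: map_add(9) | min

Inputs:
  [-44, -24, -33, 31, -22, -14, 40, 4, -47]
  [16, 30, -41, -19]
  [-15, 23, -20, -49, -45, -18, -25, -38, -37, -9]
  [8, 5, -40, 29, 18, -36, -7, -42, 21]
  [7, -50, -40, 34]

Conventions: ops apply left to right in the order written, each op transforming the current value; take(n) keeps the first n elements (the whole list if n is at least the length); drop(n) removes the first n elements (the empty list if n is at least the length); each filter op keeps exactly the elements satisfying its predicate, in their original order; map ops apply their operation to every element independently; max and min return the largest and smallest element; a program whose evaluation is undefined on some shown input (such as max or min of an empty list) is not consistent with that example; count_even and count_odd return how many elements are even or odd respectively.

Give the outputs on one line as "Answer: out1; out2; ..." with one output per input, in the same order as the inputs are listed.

Execution, op by op:
  [-44, -24, -33, 31, -22, -14, 40, 4, -47] -> [-35, -15, -24, 40, -13, -5, 49, 13, -38] -> -38
  [16, 30, -41, -19] -> [25, 39, -32, -10] -> -32
  [-15, 23, -20, -49, -45, -18, -25, -38, -37, -9] -> [-6, 32, -11, -40, -36, -9, -16, -29, -28, 0] -> -40
  [8, 5, -40, 29, 18, -36, -7, -42, 21] -> [17, 14, -31, 38, 27, -27, 2, -33, 30] -> -33
  [7, -50, -40, 34] -> [16, -41, -31, 43] -> -41

-38; -32; -40; -33; -41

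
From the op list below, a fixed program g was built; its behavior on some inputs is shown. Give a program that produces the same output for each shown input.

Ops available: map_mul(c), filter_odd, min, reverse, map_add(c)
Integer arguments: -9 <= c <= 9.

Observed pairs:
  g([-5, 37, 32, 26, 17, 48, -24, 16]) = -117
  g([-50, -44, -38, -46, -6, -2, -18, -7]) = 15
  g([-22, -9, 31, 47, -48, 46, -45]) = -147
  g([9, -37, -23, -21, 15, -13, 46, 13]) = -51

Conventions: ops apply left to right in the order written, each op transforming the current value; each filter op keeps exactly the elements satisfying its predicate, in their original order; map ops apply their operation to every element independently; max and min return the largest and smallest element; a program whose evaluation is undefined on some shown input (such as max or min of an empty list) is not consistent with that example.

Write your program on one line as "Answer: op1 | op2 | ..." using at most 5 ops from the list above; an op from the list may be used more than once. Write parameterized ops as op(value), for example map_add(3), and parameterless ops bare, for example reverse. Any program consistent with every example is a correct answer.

filter_odd | map_mul(-3) | map_add(-6) | reverse | min

Check, running the answer program on each example:
  [-5, 37, 32, 26, 17, 48, -24, 16] -> [-5, 37, 17] -> [15, -111, -51] -> [9, -117, -57] -> [-57, -117, 9] -> -117
  [-50, -44, -38, -46, -6, -2, -18, -7] -> [-7] -> [21] -> [15] -> [15] -> 15
  [-22, -9, 31, 47, -48, 46, -45] -> [-9, 31, 47, -45] -> [27, -93, -141, 135] -> [21, -99, -147, 129] -> [129, -147, -99, 21] -> -147
  [9, -37, -23, -21, 15, -13, 46, 13] -> [9, -37, -23, -21, 15, -13, 13] -> [-27, 111, 69, 63, -45, 39, -39] -> [-33, 105, 63, 57, -51, 33, -45] -> [-45, 33, -51, 57, 63, 105, -33] -> -51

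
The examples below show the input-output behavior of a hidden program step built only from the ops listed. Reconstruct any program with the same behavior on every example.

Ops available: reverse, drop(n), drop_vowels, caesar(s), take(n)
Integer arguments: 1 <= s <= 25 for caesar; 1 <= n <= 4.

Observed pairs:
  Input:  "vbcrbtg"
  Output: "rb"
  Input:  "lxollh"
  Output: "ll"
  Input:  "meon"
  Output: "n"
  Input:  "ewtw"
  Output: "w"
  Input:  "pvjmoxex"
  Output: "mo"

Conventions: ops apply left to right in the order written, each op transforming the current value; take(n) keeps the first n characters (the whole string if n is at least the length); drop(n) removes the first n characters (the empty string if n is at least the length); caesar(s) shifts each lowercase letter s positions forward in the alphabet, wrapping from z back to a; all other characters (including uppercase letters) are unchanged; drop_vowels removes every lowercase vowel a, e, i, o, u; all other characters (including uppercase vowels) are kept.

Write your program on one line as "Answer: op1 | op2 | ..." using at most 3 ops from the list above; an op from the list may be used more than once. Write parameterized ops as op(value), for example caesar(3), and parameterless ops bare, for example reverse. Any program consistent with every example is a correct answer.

drop(3) | take(2)

Check, running the answer program on each example:
  "vbcrbtg" -> "rbtg" -> "rb"
  "lxollh" -> "llh" -> "ll"
  "meon" -> "n" -> "n"
  "ewtw" -> "w" -> "w"
  "pvjmoxex" -> "moxex" -> "mo"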